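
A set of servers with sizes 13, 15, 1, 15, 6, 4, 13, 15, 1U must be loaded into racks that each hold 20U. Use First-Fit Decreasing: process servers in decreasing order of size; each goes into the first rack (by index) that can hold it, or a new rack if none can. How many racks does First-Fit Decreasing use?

Sorted descending: 15, 15, 15, 13, 13, 6, 4, 1, 1.
rack 1: place 15U, 5U left
rack 2: place 15U, 5U left
rack 3: place 15U, 5U left
rack 4: place 13U, 7U left
rack 5: place 13U, 7U left
rack 4: place 6U, 1U left
rack 1: place 4U, 1U left
rack 1: place 1U, 0U left
rack 2: place 1U, 4U left
Final racks: [15,4,1] [15,1] [15] [13,6] [13].

5 racks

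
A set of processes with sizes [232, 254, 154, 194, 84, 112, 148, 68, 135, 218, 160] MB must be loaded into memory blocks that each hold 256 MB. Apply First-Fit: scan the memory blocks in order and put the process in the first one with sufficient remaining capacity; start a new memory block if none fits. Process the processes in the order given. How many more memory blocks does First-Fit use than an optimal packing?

First-Fit: [232] [254] [154,84] [194] [112,68] [148] [135] [218] [160] → 9 memory blocks.
8 processes exceed 128 MB (half the capacity), and no two of those can share a memory block, so at least 8 memory blocks are needed.
An optimal packing achieves that bound: [254] [232] [218] [194] [160,84] [154,68] [148] [135,112] → 8 memory blocks.
Excess: 9 − 8 = 1.

1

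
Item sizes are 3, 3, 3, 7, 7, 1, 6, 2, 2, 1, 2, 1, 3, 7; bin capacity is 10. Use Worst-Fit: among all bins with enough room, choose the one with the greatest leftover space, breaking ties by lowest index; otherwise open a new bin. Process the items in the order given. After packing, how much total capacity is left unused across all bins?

2

bin 1: place 3, 7 left
bin 1: place 3, 4 left
bin 1: place 3, 1 left
bin 2: place 7, 3 left
bin 3: place 7, 3 left
bin 2: place 1, 2 left
bin 4: place 6, 4 left
bin 4: place 2, 2 left
bin 3: place 2, 1 left
bin 2: place 1, 1 left
bin 4: place 2, 0 left
bin 1: place 1, 0 left
bin 5: place 3, 7 left
bin 5: place 7, 0 left
5 bins × 10 = 50; used 48; unused 2.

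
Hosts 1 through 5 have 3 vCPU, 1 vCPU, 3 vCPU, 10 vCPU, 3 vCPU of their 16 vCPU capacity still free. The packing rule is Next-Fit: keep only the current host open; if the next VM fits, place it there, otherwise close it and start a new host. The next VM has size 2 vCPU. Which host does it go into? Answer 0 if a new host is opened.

5

Next-Fit only looks at host 5, which has 3 vCPU free.
2 vCPU fits there.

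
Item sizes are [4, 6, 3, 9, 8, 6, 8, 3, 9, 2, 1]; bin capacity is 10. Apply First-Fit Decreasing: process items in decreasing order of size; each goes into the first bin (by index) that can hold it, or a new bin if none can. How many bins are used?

7 bins

Sorted descending: 9, 9, 8, 8, 6, 6, 4, 3, 3, 2, 1.
bin 1: place 9, 1 left
bin 2: place 9, 1 left
bin 3: place 8, 2 left
bin 4: place 8, 2 left
bin 5: place 6, 4 left
bin 6: place 6, 4 left
bin 5: place 4, 0 left
bin 6: place 3, 1 left
bin 7: place 3, 7 left
bin 3: place 2, 0 left
bin 1: place 1, 0 left
Final bins: [9,1] [9] [8,2] [8] [6,4] [6,3] [3].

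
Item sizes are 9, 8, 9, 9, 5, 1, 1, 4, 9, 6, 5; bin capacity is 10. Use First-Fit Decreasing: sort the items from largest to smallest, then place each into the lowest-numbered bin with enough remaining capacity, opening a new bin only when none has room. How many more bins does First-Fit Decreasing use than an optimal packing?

First-Fit Decreasing: [9,1] [9,1] [9] [9] [8] [6,4] [5,5] → 7 bins.
Total size 66; any packing needs at least ⌈66/10⌉ = 7 bins.
So 7 is already optimal.

0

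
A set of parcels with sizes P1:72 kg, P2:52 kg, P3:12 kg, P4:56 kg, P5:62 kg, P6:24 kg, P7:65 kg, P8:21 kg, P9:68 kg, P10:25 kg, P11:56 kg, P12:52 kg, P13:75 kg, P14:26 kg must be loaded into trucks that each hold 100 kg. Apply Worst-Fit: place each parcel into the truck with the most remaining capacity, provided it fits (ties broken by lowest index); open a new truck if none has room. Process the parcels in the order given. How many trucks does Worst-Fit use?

truck 1: place P1 (72 kg), 28 kg left
truck 2: place P2 (52 kg), 48 kg left
truck 2: place P3 (12 kg), 36 kg left
truck 3: place P4 (56 kg), 44 kg left
truck 4: place P5 (62 kg), 38 kg left
truck 3: place P6 (24 kg), 20 kg left
truck 5: place P7 (65 kg), 35 kg left
truck 4: place P8 (21 kg), 17 kg left
truck 6: place P9 (68 kg), 32 kg left
truck 2: place P10 (25 kg), 11 kg left
truck 7: place P11 (56 kg), 44 kg left
truck 8: place P12 (52 kg), 48 kg left
truck 9: place P13 (75 kg), 25 kg left
truck 8: place P14 (26 kg), 22 kg left
Final trucks: [72] [52,12,25] [56,24] [62,21] [65] [68] [56] [52,26] [75].

9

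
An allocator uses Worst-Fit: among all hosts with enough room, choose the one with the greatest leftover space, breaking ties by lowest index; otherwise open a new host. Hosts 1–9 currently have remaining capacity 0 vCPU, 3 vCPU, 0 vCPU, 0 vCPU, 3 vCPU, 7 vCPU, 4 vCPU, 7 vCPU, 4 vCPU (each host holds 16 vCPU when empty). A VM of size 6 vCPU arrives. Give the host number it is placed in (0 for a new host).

Hosts with room: host 6 (7 vCPU), host 8 (7 vCPU).
Most room is host 6 with 7 vCPU free.

6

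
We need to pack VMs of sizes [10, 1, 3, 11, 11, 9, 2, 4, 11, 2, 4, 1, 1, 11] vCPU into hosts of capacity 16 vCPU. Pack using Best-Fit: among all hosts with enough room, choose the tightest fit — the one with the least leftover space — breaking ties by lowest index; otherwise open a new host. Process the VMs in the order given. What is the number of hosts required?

host 1: place 10 vCPU, 6 vCPU left
host 1: place 1 vCPU, 5 vCPU left
host 1: place 3 vCPU, 2 vCPU left
host 2: place 11 vCPU, 5 vCPU left
host 3: place 11 vCPU, 5 vCPU left
host 4: place 9 vCPU, 7 vCPU left
host 1: place 2 vCPU, 0 vCPU left
host 2: place 4 vCPU, 1 vCPU left
host 5: place 11 vCPU, 5 vCPU left
host 3: place 2 vCPU, 3 vCPU left
host 5: place 4 vCPU, 1 vCPU left
host 2: place 1 vCPU, 0 vCPU left
host 5: place 1 vCPU, 0 vCPU left
host 6: place 11 vCPU, 5 vCPU left

6 hosts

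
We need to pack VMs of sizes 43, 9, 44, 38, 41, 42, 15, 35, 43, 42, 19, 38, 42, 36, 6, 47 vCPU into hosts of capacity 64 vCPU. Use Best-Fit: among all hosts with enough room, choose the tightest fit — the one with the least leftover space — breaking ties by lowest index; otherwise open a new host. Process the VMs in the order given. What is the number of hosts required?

12

43 vCPU → host 1 (remaining 21 vCPU)
9 vCPU → host 1 (remaining 12 vCPU)
44 vCPU → host 2 (remaining 20 vCPU)
38 vCPU → host 3 (remaining 26 vCPU)
41 vCPU → host 4 (remaining 23 vCPU)
42 vCPU → host 5 (remaining 22 vCPU)
15 vCPU → host 2 (remaining 5 vCPU)
35 vCPU → host 6 (remaining 29 vCPU)
43 vCPU → host 7 (remaining 21 vCPU)
42 vCPU → host 8 (remaining 22 vCPU)
19 vCPU → host 7 (remaining 2 vCPU)
38 vCPU → host 9 (remaining 26 vCPU)
42 vCPU → host 10 (remaining 22 vCPU)
36 vCPU → host 11 (remaining 28 vCPU)
6 vCPU → host 1 (remaining 6 vCPU)
47 vCPU → host 12 (remaining 17 vCPU)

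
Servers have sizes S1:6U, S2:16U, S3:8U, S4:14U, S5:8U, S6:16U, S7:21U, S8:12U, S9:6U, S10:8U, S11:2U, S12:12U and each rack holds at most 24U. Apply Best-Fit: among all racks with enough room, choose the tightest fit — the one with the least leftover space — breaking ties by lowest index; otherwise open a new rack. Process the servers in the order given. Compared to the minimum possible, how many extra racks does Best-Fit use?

Best-Fit: [6,16,2] [8,14] [8,16] [21] [12,6] [8,12] → 6 racks.
Total size 129U; any packing needs at least ⌈129/24⌉ = 6 racks.
So 6 is already optimal.

0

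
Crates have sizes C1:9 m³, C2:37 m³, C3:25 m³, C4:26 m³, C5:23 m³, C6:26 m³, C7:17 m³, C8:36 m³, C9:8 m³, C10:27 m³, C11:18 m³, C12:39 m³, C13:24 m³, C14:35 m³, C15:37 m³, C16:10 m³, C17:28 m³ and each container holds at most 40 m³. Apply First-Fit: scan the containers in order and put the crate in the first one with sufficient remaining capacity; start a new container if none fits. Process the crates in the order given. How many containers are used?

container 1: place C1 (9 m³), 31 m³ left
container 2: place C2 (37 m³), 3 m³ left
container 1: place C3 (25 m³), 6 m³ left
container 3: place C4 (26 m³), 14 m³ left
container 4: place C5 (23 m³), 17 m³ left
container 5: place C6 (26 m³), 14 m³ left
container 4: place C7 (17 m³), 0 m³ left
container 6: place C8 (36 m³), 4 m³ left
container 3: place C9 (8 m³), 6 m³ left
container 7: place C10 (27 m³), 13 m³ left
container 8: place C11 (18 m³), 22 m³ left
container 9: place C12 (39 m³), 1 m³ left
container 10: place C13 (24 m³), 16 m³ left
container 11: place C14 (35 m³), 5 m³ left
container 12: place C15 (37 m³), 3 m³ left
container 5: place C16 (10 m³), 4 m³ left
container 13: place C17 (28 m³), 12 m³ left
Final containers: [9,25] [37] [26,8] [23,17] [26,10] [36] [27] [18] [39] [24] [35] [37] [28].

13 containers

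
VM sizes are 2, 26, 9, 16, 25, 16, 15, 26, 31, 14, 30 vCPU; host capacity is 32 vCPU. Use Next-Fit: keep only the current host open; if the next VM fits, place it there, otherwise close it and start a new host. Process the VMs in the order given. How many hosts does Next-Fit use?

8

Put 2 vCPU in host 1; 30 vCPU remain.
Put 26 vCPU in host 1; 4 vCPU remain.
Put 9 vCPU in host 2; 23 vCPU remain.
Put 16 vCPU in host 2; 7 vCPU remain.
Put 25 vCPU in host 3; 7 vCPU remain.
Put 16 vCPU in host 4; 16 vCPU remain.
Put 15 vCPU in host 4; 1 vCPU remain.
Put 26 vCPU in host 5; 6 vCPU remain.
Put 31 vCPU in host 6; 1 vCPU remain.
Put 14 vCPU in host 7; 18 vCPU remain.
Put 30 vCPU in host 8; 2 vCPU remain.
Final hosts: [2,26] [9,16] [25] [16,15] [26] [31] [14] [30].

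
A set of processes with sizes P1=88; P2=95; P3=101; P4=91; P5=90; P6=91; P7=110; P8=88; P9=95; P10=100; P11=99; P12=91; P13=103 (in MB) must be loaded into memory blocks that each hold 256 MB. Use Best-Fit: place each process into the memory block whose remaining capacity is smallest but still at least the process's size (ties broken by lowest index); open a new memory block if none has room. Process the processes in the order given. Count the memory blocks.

P1 (88 MB) → memory block 1 (remaining 168 MB)
P2 (95 MB) → memory block 1 (remaining 73 MB)
P3 (101 MB) → memory block 2 (remaining 155 MB)
P4 (91 MB) → memory block 2 (remaining 64 MB)
P5 (90 MB) → memory block 3 (remaining 166 MB)
P6 (91 MB) → memory block 3 (remaining 75 MB)
P7 (110 MB) → memory block 4 (remaining 146 MB)
P8 (88 MB) → memory block 4 (remaining 58 MB)
P9 (95 MB) → memory block 5 (remaining 161 MB)
P10 (100 MB) → memory block 5 (remaining 61 MB)
P11 (99 MB) → memory block 6 (remaining 157 MB)
P12 (91 MB) → memory block 6 (remaining 66 MB)
P13 (103 MB) → memory block 7 (remaining 153 MB)
Final memory blocks: [88,95] [101,91] [90,91] [110,88] [95,100] [99,91] [103].

7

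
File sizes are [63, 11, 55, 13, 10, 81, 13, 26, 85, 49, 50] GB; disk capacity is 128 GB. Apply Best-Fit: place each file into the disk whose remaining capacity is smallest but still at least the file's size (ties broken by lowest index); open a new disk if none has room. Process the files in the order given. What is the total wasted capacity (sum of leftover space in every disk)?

184

disk 1: place 63 GB, 65 GB left
disk 1: place 11 GB, 54 GB left
disk 2: place 55 GB, 73 GB left
disk 1: place 13 GB, 41 GB left
disk 1: place 10 GB, 31 GB left
disk 3: place 81 GB, 47 GB left
disk 1: place 13 GB, 18 GB left
disk 3: place 26 GB, 21 GB left
disk 4: place 85 GB, 43 GB left
disk 2: place 49 GB, 24 GB left
disk 5: place 50 GB, 78 GB left
5 disks × 128 GB = 640 GB; used 456 GB; unused 184 GB.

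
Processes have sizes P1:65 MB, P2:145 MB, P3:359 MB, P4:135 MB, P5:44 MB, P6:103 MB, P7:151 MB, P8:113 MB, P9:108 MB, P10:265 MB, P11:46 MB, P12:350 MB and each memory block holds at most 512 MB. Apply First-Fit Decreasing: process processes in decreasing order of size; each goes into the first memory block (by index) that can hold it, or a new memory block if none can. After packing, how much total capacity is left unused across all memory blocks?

164

Sorted descending: 359, 350, 265, 151, 145, 135, 113, 108, 103, 65, 46, 44.
Put 359 MB in memory block 1; 153 MB remain.
Put 350 MB in memory block 2; 162 MB remain.
Put 265 MB in memory block 3; 247 MB remain.
Put 151 MB in memory block 1; 2 MB remain.
Put 145 MB in memory block 2; 17 MB remain.
Put 135 MB in memory block 3; 112 MB remain.
Put 113 MB in memory block 4; 399 MB remain.
Put 108 MB in memory block 3; 4 MB remain.
Put 103 MB in memory block 4; 296 MB remain.
Put 65 MB in memory block 4; 231 MB remain.
Put 46 MB in memory block 4; 185 MB remain.
Put 44 MB in memory block 4; 141 MB remain.
4 memory blocks × 512 MB = 2048 MB; used 1884 MB; unused 164 MB.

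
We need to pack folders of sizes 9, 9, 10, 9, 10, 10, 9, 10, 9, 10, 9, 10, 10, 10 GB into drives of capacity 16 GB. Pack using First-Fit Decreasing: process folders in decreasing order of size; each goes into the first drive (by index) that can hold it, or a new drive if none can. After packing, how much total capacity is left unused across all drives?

90

Sorted descending: 10, 10, 10, 10, 10, 10, 10, 10, 9, 9, 9, 9, 9, 9.
Put 10 GB in drive 1; 6 GB remain.
Put 10 GB in drive 2; 6 GB remain.
Put 10 GB in drive 3; 6 GB remain.
Put 10 GB in drive 4; 6 GB remain.
Put 10 GB in drive 5; 6 GB remain.
Put 10 GB in drive 6; 6 GB remain.
Put 10 GB in drive 7; 6 GB remain.
Put 10 GB in drive 8; 6 GB remain.
Put 9 GB in drive 9; 7 GB remain.
Put 9 GB in drive 10; 7 GB remain.
Put 9 GB in drive 11; 7 GB remain.
Put 9 GB in drive 12; 7 GB remain.
Put 9 GB in drive 13; 7 GB remain.
Put 9 GB in drive 14; 7 GB remain.
14 drives × 16 GB = 224 GB; used 134 GB; unused 90 GB.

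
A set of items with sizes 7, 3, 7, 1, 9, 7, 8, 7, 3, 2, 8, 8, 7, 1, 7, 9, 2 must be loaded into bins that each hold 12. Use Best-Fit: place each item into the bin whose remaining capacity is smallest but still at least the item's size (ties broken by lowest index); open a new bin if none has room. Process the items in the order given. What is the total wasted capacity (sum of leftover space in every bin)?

Put 7 in bin 1; 5 remain.
Put 3 in bin 1; 2 remain.
Put 7 in bin 2; 5 remain.
Put 1 in bin 1; 1 remain.
Put 9 in bin 3; 3 remain.
Put 7 in bin 4; 5 remain.
Put 8 in bin 5; 4 remain.
Put 7 in bin 6; 5 remain.
Put 3 in bin 3; 0 remain.
Put 2 in bin 5; 2 remain.
Put 8 in bin 7; 4 remain.
Put 8 in bin 8; 4 remain.
Put 7 in bin 9; 5 remain.
Put 1 in bin 1; 0 remain.
Put 7 in bin 10; 5 remain.
Put 9 in bin 11; 3 remain.
Put 2 in bin 5; 0 remain.
11 bins × 12 = 132; used 96; unused 36.

36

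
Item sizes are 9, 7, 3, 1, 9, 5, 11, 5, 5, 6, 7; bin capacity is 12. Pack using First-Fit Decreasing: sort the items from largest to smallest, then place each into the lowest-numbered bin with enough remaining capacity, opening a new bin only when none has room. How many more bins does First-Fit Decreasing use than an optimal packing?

First-Fit Decreasing: [11,1] [9,3] [9] [7,5] [7,5] [6,5] → 6 bins.
Total size 68; any packing needs at least ⌈68/12⌉ = 6 bins.
So 6 is already optimal.

0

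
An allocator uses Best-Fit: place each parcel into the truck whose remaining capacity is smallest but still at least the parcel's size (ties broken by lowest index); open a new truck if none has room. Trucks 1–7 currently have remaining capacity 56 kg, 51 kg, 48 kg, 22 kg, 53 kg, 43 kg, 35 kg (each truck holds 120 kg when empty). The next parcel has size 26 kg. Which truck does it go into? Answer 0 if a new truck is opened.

7

Trucks with room: truck 1 (56 kg), truck 2 (51 kg), truck 3 (48 kg), truck 5 (53 kg), truck 6 (43 kg), truck 7 (35 kg).
Tightest fit is truck 7 with 35 kg free.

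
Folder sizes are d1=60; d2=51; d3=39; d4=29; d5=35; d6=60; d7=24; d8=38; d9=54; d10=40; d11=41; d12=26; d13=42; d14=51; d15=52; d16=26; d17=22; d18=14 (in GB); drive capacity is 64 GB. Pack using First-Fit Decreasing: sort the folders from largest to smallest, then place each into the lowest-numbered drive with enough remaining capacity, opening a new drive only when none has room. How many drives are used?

13

Sorted descending: 60, 60, 54, 52, 51, 51, 42, 41, 40, 39, 38, 35, 29, 26, 26, 24, 22, 14.
60 GB → drive 1 (remaining 4 GB)
60 GB → drive 2 (remaining 4 GB)
54 GB → drive 3 (remaining 10 GB)
52 GB → drive 4 (remaining 12 GB)
51 GB → drive 5 (remaining 13 GB)
51 GB → drive 6 (remaining 13 GB)
42 GB → drive 7 (remaining 22 GB)
41 GB → drive 8 (remaining 23 GB)
40 GB → drive 9 (remaining 24 GB)
39 GB → drive 10 (remaining 25 GB)
38 GB → drive 11 (remaining 26 GB)
35 GB → drive 12 (remaining 29 GB)
29 GB → drive 12 (remaining 0 GB)
26 GB → drive 11 (remaining 0 GB)
26 GB → drive 13 (remaining 38 GB)
24 GB → drive 9 (remaining 0 GB)
22 GB → drive 7 (remaining 0 GB)
14 GB → drive 8 (remaining 9 GB)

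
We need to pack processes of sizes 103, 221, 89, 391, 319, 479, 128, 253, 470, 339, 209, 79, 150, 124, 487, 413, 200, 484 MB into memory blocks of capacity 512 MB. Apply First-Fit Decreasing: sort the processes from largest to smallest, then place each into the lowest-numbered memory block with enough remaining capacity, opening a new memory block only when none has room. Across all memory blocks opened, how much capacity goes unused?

694

Sorted descending: 487, 484, 479, 470, 413, 391, 339, 319, 253, 221, 209, 200, 150, 128, 124, 103, 89, 79.
memory block 1: place 487 MB, 25 MB left
memory block 2: place 484 MB, 28 MB left
memory block 3: place 479 MB, 33 MB left
memory block 4: place 470 MB, 42 MB left
memory block 5: place 413 MB, 99 MB left
memory block 6: place 391 MB, 121 MB left
memory block 7: place 339 MB, 173 MB left
memory block 8: place 319 MB, 193 MB left
memory block 9: place 253 MB, 259 MB left
memory block 9: place 221 MB, 38 MB left
memory block 10: place 209 MB, 303 MB left
memory block 10: place 200 MB, 103 MB left
memory block 7: place 150 MB, 23 MB left
memory block 8: place 128 MB, 65 MB left
memory block 11: place 124 MB, 388 MB left
memory block 6: place 103 MB, 18 MB left
memory block 5: place 89 MB, 10 MB left
memory block 10: place 79 MB, 24 MB left
11 memory blocks × 512 MB = 5632 MB; used 4938 MB; unused 694 MB.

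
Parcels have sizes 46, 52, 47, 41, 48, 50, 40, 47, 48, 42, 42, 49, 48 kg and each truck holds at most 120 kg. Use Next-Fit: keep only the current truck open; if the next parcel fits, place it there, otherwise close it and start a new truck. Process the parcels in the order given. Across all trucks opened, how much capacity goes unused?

46 kg → truck 1 (remaining 74 kg)
52 kg → truck 1 (remaining 22 kg)
47 kg → truck 2 (remaining 73 kg)
41 kg → truck 2 (remaining 32 kg)
48 kg → truck 3 (remaining 72 kg)
50 kg → truck 3 (remaining 22 kg)
40 kg → truck 4 (remaining 80 kg)
47 kg → truck 4 (remaining 33 kg)
48 kg → truck 5 (remaining 72 kg)
42 kg → truck 5 (remaining 30 kg)
42 kg → truck 6 (remaining 78 kg)
49 kg → truck 6 (remaining 29 kg)
48 kg → truck 7 (remaining 72 kg)
7 trucks × 120 kg = 840 kg; used 600 kg; unused 240 kg.

240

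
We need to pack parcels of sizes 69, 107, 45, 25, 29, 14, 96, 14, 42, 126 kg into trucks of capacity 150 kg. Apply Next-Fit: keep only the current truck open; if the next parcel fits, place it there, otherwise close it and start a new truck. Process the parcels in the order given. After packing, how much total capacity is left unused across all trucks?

69 kg → truck 1 (remaining 81 kg)
107 kg → truck 2 (remaining 43 kg)
45 kg → truck 3 (remaining 105 kg)
25 kg → truck 3 (remaining 80 kg)
29 kg → truck 3 (remaining 51 kg)
14 kg → truck 3 (remaining 37 kg)
96 kg → truck 4 (remaining 54 kg)
14 kg → truck 4 (remaining 40 kg)
42 kg → truck 5 (remaining 108 kg)
126 kg → truck 6 (remaining 24 kg)
6 trucks × 150 kg = 900 kg; used 567 kg; unused 333 kg.

333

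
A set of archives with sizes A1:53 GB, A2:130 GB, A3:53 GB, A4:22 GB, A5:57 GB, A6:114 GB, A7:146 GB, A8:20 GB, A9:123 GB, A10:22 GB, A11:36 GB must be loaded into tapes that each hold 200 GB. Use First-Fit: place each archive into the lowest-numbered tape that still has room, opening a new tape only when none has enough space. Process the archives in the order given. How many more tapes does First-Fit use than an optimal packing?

First-Fit: [53,130] [53,22,57,20,22] [114,36] [146] [123] → 5 tapes.
Total size 776 GB; any packing needs at least ⌈776/200⌉ = 4 tapes.
An optimal packing achieves that bound: [146,53] [130,57] [123,53,22] [114,36,22,20] → 4 tapes.
Excess: 5 − 4 = 1.

1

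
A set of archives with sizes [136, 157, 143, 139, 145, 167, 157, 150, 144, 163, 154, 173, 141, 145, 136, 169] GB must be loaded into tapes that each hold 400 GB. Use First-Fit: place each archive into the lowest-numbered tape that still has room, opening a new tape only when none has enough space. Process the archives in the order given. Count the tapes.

8 tapes

136 GB → tape 1 (remaining 264 GB)
157 GB → tape 1 (remaining 107 GB)
143 GB → tape 2 (remaining 257 GB)
139 GB → tape 2 (remaining 118 GB)
145 GB → tape 3 (remaining 255 GB)
167 GB → tape 3 (remaining 88 GB)
157 GB → tape 4 (remaining 243 GB)
150 GB → tape 4 (remaining 93 GB)
144 GB → tape 5 (remaining 256 GB)
163 GB → tape 5 (remaining 93 GB)
154 GB → tape 6 (remaining 246 GB)
173 GB → tape 6 (remaining 73 GB)
141 GB → tape 7 (remaining 259 GB)
145 GB → tape 7 (remaining 114 GB)
136 GB → tape 8 (remaining 264 GB)
169 GB → tape 8 (remaining 95 GB)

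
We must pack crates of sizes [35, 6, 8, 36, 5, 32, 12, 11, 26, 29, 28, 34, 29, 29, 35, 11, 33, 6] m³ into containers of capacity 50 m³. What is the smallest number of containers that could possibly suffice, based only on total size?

9

Total size = 35 + 6 + 8 + 36 + 5 + 32 + 12 + 11 + 26 + 29 + 28 + 34 + 29 + 29 + 35 + 11 + 33 + 6 = 405 m³.
⌈405 / 50⌉ = 9.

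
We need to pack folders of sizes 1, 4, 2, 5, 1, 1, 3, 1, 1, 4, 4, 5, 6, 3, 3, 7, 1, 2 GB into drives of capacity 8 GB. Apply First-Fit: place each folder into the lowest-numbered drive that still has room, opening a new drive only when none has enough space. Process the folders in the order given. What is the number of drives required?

7

Put 1 GB in drive 1; 7 GB remain.
Put 4 GB in drive 1; 3 GB remain.
Put 2 GB in drive 1; 1 GB remain.
Put 5 GB in drive 2; 3 GB remain.
Put 1 GB in drive 1; 0 GB remain.
Put 1 GB in drive 2; 2 GB remain.
Put 3 GB in drive 3; 5 GB remain.
Put 1 GB in drive 2; 1 GB remain.
Put 1 GB in drive 2; 0 GB remain.
Put 4 GB in drive 3; 1 GB remain.
Put 4 GB in drive 4; 4 GB remain.
Put 5 GB in drive 5; 3 GB remain.
Put 6 GB in drive 6; 2 GB remain.
Put 3 GB in drive 4; 1 GB remain.
Put 3 GB in drive 5; 0 GB remain.
Put 7 GB in drive 7; 1 GB remain.
Put 1 GB in drive 3; 0 GB remain.
Put 2 GB in drive 6; 0 GB remain.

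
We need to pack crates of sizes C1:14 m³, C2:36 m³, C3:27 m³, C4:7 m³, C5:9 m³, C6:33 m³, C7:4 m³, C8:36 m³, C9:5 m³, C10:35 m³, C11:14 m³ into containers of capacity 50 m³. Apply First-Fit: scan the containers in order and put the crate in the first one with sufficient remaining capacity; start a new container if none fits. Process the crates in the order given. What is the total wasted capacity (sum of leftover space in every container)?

C1 (14 m³) → container 1 (remaining 36 m³)
C2 (36 m³) → container 1 (remaining 0 m³)
C3 (27 m³) → container 2 (remaining 23 m³)
C4 (7 m³) → container 2 (remaining 16 m³)
C5 (9 m³) → container 2 (remaining 7 m³)
C6 (33 m³) → container 3 (remaining 17 m³)
C7 (4 m³) → container 2 (remaining 3 m³)
C8 (36 m³) → container 4 (remaining 14 m³)
C9 (5 m³) → container 3 (remaining 12 m³)
C10 (35 m³) → container 5 (remaining 15 m³)
C11 (14 m³) → container 4 (remaining 0 m³)
5 containers × 50 m³ = 250 m³; used 220 m³; unused 30 m³.

30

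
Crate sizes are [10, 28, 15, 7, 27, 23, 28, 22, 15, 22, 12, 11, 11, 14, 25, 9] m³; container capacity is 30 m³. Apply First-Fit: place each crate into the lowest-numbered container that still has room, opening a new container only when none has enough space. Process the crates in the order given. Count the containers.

container 1: place 10 m³, 20 m³ left
container 2: place 28 m³, 2 m³ left
container 1: place 15 m³, 5 m³ left
container 3: place 7 m³, 23 m³ left
container 4: place 27 m³, 3 m³ left
container 3: place 23 m³, 0 m³ left
container 5: place 28 m³, 2 m³ left
container 6: place 22 m³, 8 m³ left
container 7: place 15 m³, 15 m³ left
container 8: place 22 m³, 8 m³ left
container 7: place 12 m³, 3 m³ left
container 9: place 11 m³, 19 m³ left
container 9: place 11 m³, 8 m³ left
container 10: place 14 m³, 16 m³ left
container 11: place 25 m³, 5 m³ left
container 10: place 9 m³, 7 m³ left
Final containers: [10,15] [28] [7,23] [27] [28] [22] [15,12] [22] [11,11] [14,9] [25].

11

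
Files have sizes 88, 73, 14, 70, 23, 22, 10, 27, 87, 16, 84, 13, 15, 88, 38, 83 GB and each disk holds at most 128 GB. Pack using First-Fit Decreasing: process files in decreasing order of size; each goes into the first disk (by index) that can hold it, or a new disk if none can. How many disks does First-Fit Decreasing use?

7

Sorted descending: 88, 88, 87, 84, 83, 73, 70, 38, 27, 23, 22, 16, 15, 14, 13, 10.
88 GB → disk 1 (remaining 40 GB)
88 GB → disk 2 (remaining 40 GB)
87 GB → disk 3 (remaining 41 GB)
84 GB → disk 4 (remaining 44 GB)
83 GB → disk 5 (remaining 45 GB)
73 GB → disk 6 (remaining 55 GB)
70 GB → disk 7 (remaining 58 GB)
38 GB → disk 1 (remaining 2 GB)
27 GB → disk 2 (remaining 13 GB)
23 GB → disk 3 (remaining 18 GB)
22 GB → disk 4 (remaining 22 GB)
16 GB → disk 3 (remaining 2 GB)
15 GB → disk 4 (remaining 7 GB)
14 GB → disk 5 (remaining 31 GB)
13 GB → disk 2 (remaining 0 GB)
10 GB → disk 5 (remaining 21 GB)
Final disks: [88,38] [88,27,13] [87,23,16] [84,22,15] [83,14,10] [73] [70].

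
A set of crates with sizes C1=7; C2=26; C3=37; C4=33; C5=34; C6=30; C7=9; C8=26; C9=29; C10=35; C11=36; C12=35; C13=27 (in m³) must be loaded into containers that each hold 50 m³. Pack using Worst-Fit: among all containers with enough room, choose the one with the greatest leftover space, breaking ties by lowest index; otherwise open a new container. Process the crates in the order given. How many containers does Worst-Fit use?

11 containers

Put C1 (7 m³) in container 1; 43 m³ remain.
Put C2 (26 m³) in container 1; 17 m³ remain.
Put C3 (37 m³) in container 2; 13 m³ remain.
Put C4 (33 m³) in container 3; 17 m³ remain.
Put C5 (34 m³) in container 4; 16 m³ remain.
Put C6 (30 m³) in container 5; 20 m³ remain.
Put C7 (9 m³) in container 5; 11 m³ remain.
Put C8 (26 m³) in container 6; 24 m³ remain.
Put C9 (29 m³) in container 7; 21 m³ remain.
Put C10 (35 m³) in container 8; 15 m³ remain.
Put C11 (36 m³) in container 9; 14 m³ remain.
Put C12 (35 m³) in container 10; 15 m³ remain.
Put C13 (27 m³) in container 11; 23 m³ remain.
Final containers: [7,26] [37] [33] [34] [30,9] [26] [29] [35] [36] [35] [27].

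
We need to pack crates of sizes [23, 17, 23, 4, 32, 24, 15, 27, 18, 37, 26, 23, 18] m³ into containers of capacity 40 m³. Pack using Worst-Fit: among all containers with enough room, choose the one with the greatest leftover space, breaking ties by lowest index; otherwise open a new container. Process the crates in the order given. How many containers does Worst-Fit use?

Put 23 m³ in container 1; 17 m³ remain.
Put 17 m³ in container 1; 0 m³ remain.
Put 23 m³ in container 2; 17 m³ remain.
Put 4 m³ in container 2; 13 m³ remain.
Put 32 m³ in container 3; 8 m³ remain.
Put 24 m³ in container 4; 16 m³ remain.
Put 15 m³ in container 4; 1 m³ remain.
Put 27 m³ in container 5; 13 m³ remain.
Put 18 m³ in container 6; 22 m³ remain.
Put 37 m³ in container 7; 3 m³ remain.
Put 26 m³ in container 8; 14 m³ remain.
Put 23 m³ in container 9; 17 m³ remain.
Put 18 m³ in container 6; 4 m³ remain.

9 containers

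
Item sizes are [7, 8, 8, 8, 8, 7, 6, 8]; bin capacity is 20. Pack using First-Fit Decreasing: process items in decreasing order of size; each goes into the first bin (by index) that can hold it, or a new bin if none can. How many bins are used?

Sorted descending: 8, 8, 8, 8, 8, 7, 7, 6.
8 → bin 1 (remaining 12)
8 → bin 1 (remaining 4)
8 → bin 2 (remaining 12)
8 → bin 2 (remaining 4)
8 → bin 3 (remaining 12)
7 → bin 3 (remaining 5)
7 → bin 4 (remaining 13)
6 → bin 4 (remaining 7)
Final bins: [8,8] [8,8] [8,7] [7,6].

4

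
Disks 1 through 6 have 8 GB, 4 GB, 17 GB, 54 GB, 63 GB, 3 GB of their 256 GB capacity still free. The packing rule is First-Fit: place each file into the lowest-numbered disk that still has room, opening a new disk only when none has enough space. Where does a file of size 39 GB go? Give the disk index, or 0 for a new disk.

4

Disks with room: disk 4 (54 GB), disk 5 (63 GB).
The first with room is disk 4.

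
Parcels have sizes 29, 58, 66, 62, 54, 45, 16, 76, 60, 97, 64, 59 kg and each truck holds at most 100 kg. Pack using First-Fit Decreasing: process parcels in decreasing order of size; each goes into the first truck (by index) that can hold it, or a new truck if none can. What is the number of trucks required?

9 trucks

Sorted descending: 97, 76, 66, 64, 62, 60, 59, 58, 54, 45, 29, 16.
Put 97 kg in truck 1; 3 kg remain.
Put 76 kg in truck 2; 24 kg remain.
Put 66 kg in truck 3; 34 kg remain.
Put 64 kg in truck 4; 36 kg remain.
Put 62 kg in truck 5; 38 kg remain.
Put 60 kg in truck 6; 40 kg remain.
Put 59 kg in truck 7; 41 kg remain.
Put 58 kg in truck 8; 42 kg remain.
Put 54 kg in truck 9; 46 kg remain.
Put 45 kg in truck 9; 1 kg remain.
Put 29 kg in truck 3; 5 kg remain.
Put 16 kg in truck 2; 8 kg remain.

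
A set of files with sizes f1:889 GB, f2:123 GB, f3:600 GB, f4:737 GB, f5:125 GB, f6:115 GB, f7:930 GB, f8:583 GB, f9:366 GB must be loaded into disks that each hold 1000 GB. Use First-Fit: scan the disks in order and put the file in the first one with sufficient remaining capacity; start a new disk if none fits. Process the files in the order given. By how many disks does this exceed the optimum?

First-Fit: [889] [123,600,125,115] [737] [930] [583,366] → 5 disks.
Total size 4468 GB; any packing needs at least ⌈4468/1000⌉ = 5 disks.
So 5 is already optimal.

0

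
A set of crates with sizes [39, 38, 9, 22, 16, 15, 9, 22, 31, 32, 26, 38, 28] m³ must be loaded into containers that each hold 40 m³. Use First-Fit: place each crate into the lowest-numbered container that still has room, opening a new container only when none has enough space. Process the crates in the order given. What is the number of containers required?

10

39 m³ → container 1 (remaining 1 m³)
38 m³ → container 2 (remaining 2 m³)
9 m³ → container 3 (remaining 31 m³)
22 m³ → container 3 (remaining 9 m³)
16 m³ → container 4 (remaining 24 m³)
15 m³ → container 4 (remaining 9 m³)
9 m³ → container 3 (remaining 0 m³)
22 m³ → container 5 (remaining 18 m³)
31 m³ → container 6 (remaining 9 m³)
32 m³ → container 7 (remaining 8 m³)
26 m³ → container 8 (remaining 14 m³)
38 m³ → container 9 (remaining 2 m³)
28 m³ → container 10 (remaining 12 m³)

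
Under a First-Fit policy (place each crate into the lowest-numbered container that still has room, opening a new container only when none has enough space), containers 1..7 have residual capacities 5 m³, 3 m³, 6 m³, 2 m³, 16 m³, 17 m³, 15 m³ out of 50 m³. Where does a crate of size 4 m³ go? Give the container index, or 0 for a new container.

1

Containers with room: container 1 (5 m³), container 3 (6 m³), container 5 (16 m³), container 6 (17 m³), container 7 (15 m³).
The first with room is container 1.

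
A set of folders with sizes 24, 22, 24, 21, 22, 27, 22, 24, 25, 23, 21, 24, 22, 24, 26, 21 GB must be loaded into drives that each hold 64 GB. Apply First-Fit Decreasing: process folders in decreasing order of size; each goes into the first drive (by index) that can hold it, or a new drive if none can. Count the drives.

Sorted descending: 27, 26, 25, 24, 24, 24, 24, 24, 23, 22, 22, 22, 22, 21, 21, 21.
drive 1: place 27 GB, 37 GB left
drive 1: place 26 GB, 11 GB left
drive 2: place 25 GB, 39 GB left
drive 2: place 24 GB, 15 GB left
drive 3: place 24 GB, 40 GB left
drive 3: place 24 GB, 16 GB left
drive 4: place 24 GB, 40 GB left
drive 4: place 24 GB, 16 GB left
drive 5: place 23 GB, 41 GB left
drive 5: place 22 GB, 19 GB left
drive 6: place 22 GB, 42 GB left
drive 6: place 22 GB, 20 GB left
drive 7: place 22 GB, 42 GB left
drive 7: place 21 GB, 21 GB left
drive 7: place 21 GB, 0 GB left
drive 8: place 21 GB, 43 GB left

8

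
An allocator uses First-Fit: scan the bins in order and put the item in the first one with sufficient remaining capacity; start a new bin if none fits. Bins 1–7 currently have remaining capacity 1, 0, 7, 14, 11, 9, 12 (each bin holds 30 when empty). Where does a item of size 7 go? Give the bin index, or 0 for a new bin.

Bins with room: bin 3 (7), bin 4 (14), bin 5 (11), bin 6 (9), bin 7 (12).
The first with room is bin 3.

3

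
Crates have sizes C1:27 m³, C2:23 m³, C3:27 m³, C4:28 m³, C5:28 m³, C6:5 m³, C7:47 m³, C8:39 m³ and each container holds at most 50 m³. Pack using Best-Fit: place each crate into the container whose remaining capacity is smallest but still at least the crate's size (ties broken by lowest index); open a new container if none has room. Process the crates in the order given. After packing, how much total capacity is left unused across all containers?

76

C1 (27 m³) → container 1 (remaining 23 m³)
C2 (23 m³) → container 1 (remaining 0 m³)
C3 (27 m³) → container 2 (remaining 23 m³)
C4 (28 m³) → container 3 (remaining 22 m³)
C5 (28 m³) → container 4 (remaining 22 m³)
C6 (5 m³) → container 3 (remaining 17 m³)
C7 (47 m³) → container 5 (remaining 3 m³)
C8 (39 m³) → container 6 (remaining 11 m³)
6 containers × 50 m³ = 300 m³; used 224 m³; unused 76 m³.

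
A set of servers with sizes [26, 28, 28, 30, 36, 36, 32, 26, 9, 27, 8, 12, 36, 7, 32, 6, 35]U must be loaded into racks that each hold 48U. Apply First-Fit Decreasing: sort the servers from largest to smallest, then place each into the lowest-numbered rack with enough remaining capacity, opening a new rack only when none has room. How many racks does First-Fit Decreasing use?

12

Sorted descending: 36, 36, 36, 35, 32, 32, 30, 28, 28, 27, 26, 26, 12, 9, 8, 7, 6.
36U → rack 1 (remaining 12U)
36U → rack 2 (remaining 12U)
36U → rack 3 (remaining 12U)
35U → rack 4 (remaining 13U)
32U → rack 5 (remaining 16U)
32U → rack 6 (remaining 16U)
30U → rack 7 (remaining 18U)
28U → rack 8 (remaining 20U)
28U → rack 9 (remaining 20U)
27U → rack 10 (remaining 21U)
26U → rack 11 (remaining 22U)
26U → rack 12 (remaining 22U)
12U → rack 1 (remaining 0U)
9U → rack 2 (remaining 3U)
8U → rack 3 (remaining 4U)
7U → rack 4 (remaining 6U)
6U → rack 4 (remaining 0U)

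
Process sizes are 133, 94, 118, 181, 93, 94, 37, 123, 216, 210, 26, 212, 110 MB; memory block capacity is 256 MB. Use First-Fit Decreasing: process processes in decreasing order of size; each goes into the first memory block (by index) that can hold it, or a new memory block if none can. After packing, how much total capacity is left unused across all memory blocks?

Sorted descending: 216, 212, 210, 181, 133, 123, 118, 110, 94, 94, 93, 37, 26.
memory block 1: place 216 MB, 40 MB left
memory block 2: place 212 MB, 44 MB left
memory block 3: place 210 MB, 46 MB left
memory block 4: place 181 MB, 75 MB left
memory block 5: place 133 MB, 123 MB left
memory block 5: place 123 MB, 0 MB left
memory block 6: place 118 MB, 138 MB left
memory block 6: place 110 MB, 28 MB left
memory block 7: place 94 MB, 162 MB left
memory block 7: place 94 MB, 68 MB left
memory block 8: place 93 MB, 163 MB left
memory block 1: place 37 MB, 3 MB left
memory block 2: place 26 MB, 18 MB left
8 memory blocks × 256 MB = 2048 MB; used 1647 MB; unused 401 MB.

401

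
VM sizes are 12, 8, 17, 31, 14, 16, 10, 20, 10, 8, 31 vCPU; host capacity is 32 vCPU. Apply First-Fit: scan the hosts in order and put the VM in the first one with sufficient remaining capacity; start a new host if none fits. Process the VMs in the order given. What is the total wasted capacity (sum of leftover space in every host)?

15

12 vCPU → host 1 (remaining 20 vCPU)
8 vCPU → host 1 (remaining 12 vCPU)
17 vCPU → host 2 (remaining 15 vCPU)
31 vCPU → host 3 (remaining 1 vCPU)
14 vCPU → host 2 (remaining 1 vCPU)
16 vCPU → host 4 (remaining 16 vCPU)
10 vCPU → host 1 (remaining 2 vCPU)
20 vCPU → host 5 (remaining 12 vCPU)
10 vCPU → host 4 (remaining 6 vCPU)
8 vCPU → host 5 (remaining 4 vCPU)
31 vCPU → host 6 (remaining 1 vCPU)
6 hosts × 32 vCPU = 192 vCPU; used 177 vCPU; unused 15 vCPU.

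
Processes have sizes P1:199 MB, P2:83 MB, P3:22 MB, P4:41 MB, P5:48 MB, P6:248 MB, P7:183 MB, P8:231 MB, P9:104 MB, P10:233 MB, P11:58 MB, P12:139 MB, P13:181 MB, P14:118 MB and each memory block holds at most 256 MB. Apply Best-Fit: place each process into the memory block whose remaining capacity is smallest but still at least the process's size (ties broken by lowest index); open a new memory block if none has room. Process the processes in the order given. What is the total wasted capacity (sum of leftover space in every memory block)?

416

P1 (199 MB) → memory block 1 (remaining 57 MB)
P2 (83 MB) → memory block 2 (remaining 173 MB)
P3 (22 MB) → memory block 1 (remaining 35 MB)
P4 (41 MB) → memory block 2 (remaining 132 MB)
P5 (48 MB) → memory block 2 (remaining 84 MB)
P6 (248 MB) → memory block 3 (remaining 8 MB)
P7 (183 MB) → memory block 4 (remaining 73 MB)
P8 (231 MB) → memory block 5 (remaining 25 MB)
P9 (104 MB) → memory block 6 (remaining 152 MB)
P10 (233 MB) → memory block 7 (remaining 23 MB)
P11 (58 MB) → memory block 4 (remaining 15 MB)
P12 (139 MB) → memory block 6 (remaining 13 MB)
P13 (181 MB) → memory block 8 (remaining 75 MB)
P14 (118 MB) → memory block 9 (remaining 138 MB)
9 memory blocks × 256 MB = 2304 MB; used 1888 MB; unused 416 MB.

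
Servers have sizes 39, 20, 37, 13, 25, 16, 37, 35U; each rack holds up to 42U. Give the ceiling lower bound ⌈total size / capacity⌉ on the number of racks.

Total size = 39 + 20 + 37 + 13 + 25 + 16 + 37 + 35 = 222U.
⌈222 / 42⌉ = 6.

6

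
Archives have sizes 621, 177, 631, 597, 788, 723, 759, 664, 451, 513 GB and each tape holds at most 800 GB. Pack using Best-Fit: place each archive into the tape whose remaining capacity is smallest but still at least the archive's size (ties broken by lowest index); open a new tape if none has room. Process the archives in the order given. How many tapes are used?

621 GB → tape 1 (remaining 179 GB)
177 GB → tape 1 (remaining 2 GB)
631 GB → tape 2 (remaining 169 GB)
597 GB → tape 3 (remaining 203 GB)
788 GB → tape 4 (remaining 12 GB)
723 GB → tape 5 (remaining 77 GB)
759 GB → tape 6 (remaining 41 GB)
664 GB → tape 7 (remaining 136 GB)
451 GB → tape 8 (remaining 349 GB)
513 GB → tape 9 (remaining 287 GB)

9 tapes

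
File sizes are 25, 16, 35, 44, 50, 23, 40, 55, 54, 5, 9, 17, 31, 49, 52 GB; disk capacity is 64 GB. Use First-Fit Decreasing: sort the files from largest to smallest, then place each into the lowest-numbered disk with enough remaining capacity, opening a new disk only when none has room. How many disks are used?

Sorted descending: 55, 54, 52, 50, 49, 44, 40, 35, 31, 25, 23, 17, 16, 9, 5.
Put 55 GB in disk 1; 9 GB remain.
Put 54 GB in disk 2; 10 GB remain.
Put 52 GB in disk 3; 12 GB remain.
Put 50 GB in disk 4; 14 GB remain.
Put 49 GB in disk 5; 15 GB remain.
Put 44 GB in disk 6; 20 GB remain.
Put 40 GB in disk 7; 24 GB remain.
Put 35 GB in disk 8; 29 GB remain.
Put 31 GB in disk 9; 33 GB remain.
Put 25 GB in disk 8; 4 GB remain.
Put 23 GB in disk 7; 1 GB remain.
Put 17 GB in disk 6; 3 GB remain.
Put 16 GB in disk 9; 17 GB remain.
Put 9 GB in disk 1; 0 GB remain.
Put 5 GB in disk 2; 5 GB remain.
Final disks: [55,9] [54,5] [52] [50] [49] [44,17] [40,23] [35,25] [31,16].

9 disks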